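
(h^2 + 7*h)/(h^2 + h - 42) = h/(h - 6)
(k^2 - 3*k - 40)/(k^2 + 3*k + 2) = (k^2 - 3*k - 40)/(k^2 + 3*k + 2)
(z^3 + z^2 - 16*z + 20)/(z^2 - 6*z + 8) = (z^2 + 3*z - 10)/(z - 4)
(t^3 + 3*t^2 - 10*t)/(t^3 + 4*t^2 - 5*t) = (t - 2)/(t - 1)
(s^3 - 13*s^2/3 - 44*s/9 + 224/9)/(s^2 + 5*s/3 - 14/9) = (3*s^2 - 20*s + 32)/(3*s - 2)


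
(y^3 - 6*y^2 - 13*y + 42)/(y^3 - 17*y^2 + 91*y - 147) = (y^2 + y - 6)/(y^2 - 10*y + 21)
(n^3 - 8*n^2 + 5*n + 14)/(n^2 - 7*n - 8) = (n^2 - 9*n + 14)/(n - 8)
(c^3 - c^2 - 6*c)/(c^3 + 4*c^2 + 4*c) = (c - 3)/(c + 2)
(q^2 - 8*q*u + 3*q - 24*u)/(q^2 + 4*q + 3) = (q - 8*u)/(q + 1)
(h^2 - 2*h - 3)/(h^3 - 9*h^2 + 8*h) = (h^2 - 2*h - 3)/(h*(h^2 - 9*h + 8))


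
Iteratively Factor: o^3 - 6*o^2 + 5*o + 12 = (o - 4)*(o^2 - 2*o - 3) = (o - 4)*(o + 1)*(o - 3)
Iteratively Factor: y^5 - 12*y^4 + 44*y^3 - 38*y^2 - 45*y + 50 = (y - 1)*(y^4 - 11*y^3 + 33*y^2 - 5*y - 50) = (y - 1)*(y + 1)*(y^3 - 12*y^2 + 45*y - 50) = (y - 2)*(y - 1)*(y + 1)*(y^2 - 10*y + 25) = (y - 5)*(y - 2)*(y - 1)*(y + 1)*(y - 5)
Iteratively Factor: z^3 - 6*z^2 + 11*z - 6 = (z - 3)*(z^2 - 3*z + 2) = (z - 3)*(z - 1)*(z - 2)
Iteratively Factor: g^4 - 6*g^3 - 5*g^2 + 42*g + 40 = (g + 1)*(g^3 - 7*g^2 + 2*g + 40) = (g - 5)*(g + 1)*(g^2 - 2*g - 8) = (g - 5)*(g - 4)*(g + 1)*(g + 2)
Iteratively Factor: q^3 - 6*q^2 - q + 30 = (q - 3)*(q^2 - 3*q - 10) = (q - 5)*(q - 3)*(q + 2)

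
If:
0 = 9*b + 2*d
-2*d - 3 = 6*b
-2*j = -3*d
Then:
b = 1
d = -9/2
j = -27/4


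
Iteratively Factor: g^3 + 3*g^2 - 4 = (g + 2)*(g^2 + g - 2) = (g + 2)^2*(g - 1)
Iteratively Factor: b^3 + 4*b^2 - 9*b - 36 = (b + 4)*(b^2 - 9) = (b - 3)*(b + 4)*(b + 3)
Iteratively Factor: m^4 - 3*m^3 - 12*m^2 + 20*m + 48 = (m - 3)*(m^3 - 12*m - 16) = (m - 4)*(m - 3)*(m^2 + 4*m + 4) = (m - 4)*(m - 3)*(m + 2)*(m + 2)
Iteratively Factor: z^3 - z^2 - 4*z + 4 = (z - 1)*(z^2 - 4) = (z - 2)*(z - 1)*(z + 2)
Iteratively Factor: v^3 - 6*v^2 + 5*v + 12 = (v + 1)*(v^2 - 7*v + 12) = (v - 4)*(v + 1)*(v - 3)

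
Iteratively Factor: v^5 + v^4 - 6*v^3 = (v)*(v^4 + v^3 - 6*v^2) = v^2*(v^3 + v^2 - 6*v) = v^3*(v^2 + v - 6) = v^3*(v - 2)*(v + 3)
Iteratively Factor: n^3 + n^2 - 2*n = (n)*(n^2 + n - 2) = n*(n - 1)*(n + 2)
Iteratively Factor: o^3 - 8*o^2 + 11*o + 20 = (o + 1)*(o^2 - 9*o + 20) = (o - 4)*(o + 1)*(o - 5)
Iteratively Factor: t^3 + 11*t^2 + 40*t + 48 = (t + 4)*(t^2 + 7*t + 12) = (t + 4)^2*(t + 3)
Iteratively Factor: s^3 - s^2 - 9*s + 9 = (s - 1)*(s^2 - 9) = (s - 1)*(s + 3)*(s - 3)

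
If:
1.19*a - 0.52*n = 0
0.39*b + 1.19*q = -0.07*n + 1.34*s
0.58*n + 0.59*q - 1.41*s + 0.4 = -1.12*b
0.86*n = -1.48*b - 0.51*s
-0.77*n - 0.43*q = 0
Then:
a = -0.11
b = 0.01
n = -0.24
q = 0.43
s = 0.37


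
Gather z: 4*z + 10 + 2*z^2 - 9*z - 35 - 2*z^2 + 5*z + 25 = 0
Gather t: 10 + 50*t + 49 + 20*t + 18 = 70*t + 77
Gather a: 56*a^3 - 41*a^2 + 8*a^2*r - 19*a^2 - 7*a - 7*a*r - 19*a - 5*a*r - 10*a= 56*a^3 + a^2*(8*r - 60) + a*(-12*r - 36)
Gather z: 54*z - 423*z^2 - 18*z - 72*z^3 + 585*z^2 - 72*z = -72*z^3 + 162*z^2 - 36*z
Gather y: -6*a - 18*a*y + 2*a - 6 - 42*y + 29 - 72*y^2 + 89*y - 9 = -4*a - 72*y^2 + y*(47 - 18*a) + 14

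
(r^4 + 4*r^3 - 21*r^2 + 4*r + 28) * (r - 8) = r^5 - 4*r^4 - 53*r^3 + 172*r^2 - 4*r - 224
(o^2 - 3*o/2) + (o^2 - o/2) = 2*o^2 - 2*o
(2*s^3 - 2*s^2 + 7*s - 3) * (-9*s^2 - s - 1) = -18*s^5 + 16*s^4 - 63*s^3 + 22*s^2 - 4*s + 3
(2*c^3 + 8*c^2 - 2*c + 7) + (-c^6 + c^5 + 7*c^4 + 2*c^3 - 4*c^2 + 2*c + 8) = -c^6 + c^5 + 7*c^4 + 4*c^3 + 4*c^2 + 15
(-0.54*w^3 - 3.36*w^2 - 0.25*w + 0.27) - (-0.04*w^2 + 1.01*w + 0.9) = -0.54*w^3 - 3.32*w^2 - 1.26*w - 0.63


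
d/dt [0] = 0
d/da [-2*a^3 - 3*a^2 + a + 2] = -6*a^2 - 6*a + 1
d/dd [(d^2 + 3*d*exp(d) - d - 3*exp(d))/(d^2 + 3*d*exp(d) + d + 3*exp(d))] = 2/(d^2 + 2*d + 1)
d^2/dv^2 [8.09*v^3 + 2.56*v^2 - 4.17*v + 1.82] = 48.54*v + 5.12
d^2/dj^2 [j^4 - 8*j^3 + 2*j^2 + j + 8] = 12*j^2 - 48*j + 4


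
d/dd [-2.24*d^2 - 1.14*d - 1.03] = -4.48*d - 1.14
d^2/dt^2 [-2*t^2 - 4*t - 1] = -4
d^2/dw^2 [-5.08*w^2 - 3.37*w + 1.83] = -10.1600000000000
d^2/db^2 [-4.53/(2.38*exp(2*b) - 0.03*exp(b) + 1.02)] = (-4.53*(4.76*exp(b) - 0.03)*(9.52*exp(b) - 0.06)*exp(b) + (43.1256*exp(b) - 0.1359)*(2.38*exp(2*b) - 0.03*exp(b) + 1.02))*exp(b)/(2.38*exp(2*b) - 0.03*exp(b) + 1.02)^3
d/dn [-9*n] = -9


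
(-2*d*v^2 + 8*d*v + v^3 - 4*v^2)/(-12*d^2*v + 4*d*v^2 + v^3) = (v - 4)/(6*d + v)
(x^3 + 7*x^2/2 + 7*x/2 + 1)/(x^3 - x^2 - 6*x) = (2*x^2 + 3*x + 1)/(2*x*(x - 3))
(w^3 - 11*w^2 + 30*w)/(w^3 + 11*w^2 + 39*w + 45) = w*(w^2 - 11*w + 30)/(w^3 + 11*w^2 + 39*w + 45)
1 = 1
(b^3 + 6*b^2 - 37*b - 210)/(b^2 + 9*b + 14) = (b^2 - b - 30)/(b + 2)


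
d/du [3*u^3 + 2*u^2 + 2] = u*(9*u + 4)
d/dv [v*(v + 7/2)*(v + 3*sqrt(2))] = 3*v^2 + 7*v + 6*sqrt(2)*v + 21*sqrt(2)/2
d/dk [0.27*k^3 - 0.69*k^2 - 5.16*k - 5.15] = 0.81*k^2 - 1.38*k - 5.16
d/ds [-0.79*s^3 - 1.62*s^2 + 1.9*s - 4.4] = -2.37*s^2 - 3.24*s + 1.9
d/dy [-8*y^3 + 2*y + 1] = 2 - 24*y^2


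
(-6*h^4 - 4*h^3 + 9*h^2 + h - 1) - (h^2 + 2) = -6*h^4 - 4*h^3 + 8*h^2 + h - 3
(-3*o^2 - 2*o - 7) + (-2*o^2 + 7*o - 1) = -5*o^2 + 5*o - 8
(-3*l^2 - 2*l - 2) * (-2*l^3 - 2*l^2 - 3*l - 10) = 6*l^5 + 10*l^4 + 17*l^3 + 40*l^2 + 26*l + 20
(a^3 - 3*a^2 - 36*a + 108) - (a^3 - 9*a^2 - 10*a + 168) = 6*a^2 - 26*a - 60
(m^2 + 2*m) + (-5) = m^2 + 2*m - 5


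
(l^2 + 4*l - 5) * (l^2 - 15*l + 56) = l^4 - 11*l^3 - 9*l^2 + 299*l - 280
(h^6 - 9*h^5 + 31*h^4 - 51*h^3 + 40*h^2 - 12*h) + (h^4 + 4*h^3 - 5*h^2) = h^6 - 9*h^5 + 32*h^4 - 47*h^3 + 35*h^2 - 12*h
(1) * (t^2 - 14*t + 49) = t^2 - 14*t + 49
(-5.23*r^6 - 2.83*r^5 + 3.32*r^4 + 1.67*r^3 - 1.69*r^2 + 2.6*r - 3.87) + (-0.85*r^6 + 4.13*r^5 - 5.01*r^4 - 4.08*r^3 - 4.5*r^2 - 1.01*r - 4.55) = -6.08*r^6 + 1.3*r^5 - 1.69*r^4 - 2.41*r^3 - 6.19*r^2 + 1.59*r - 8.42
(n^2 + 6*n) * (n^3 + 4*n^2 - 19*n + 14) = n^5 + 10*n^4 + 5*n^3 - 100*n^2 + 84*n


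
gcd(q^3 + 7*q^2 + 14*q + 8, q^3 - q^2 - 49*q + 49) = 1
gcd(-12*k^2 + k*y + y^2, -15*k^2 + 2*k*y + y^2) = -3*k + y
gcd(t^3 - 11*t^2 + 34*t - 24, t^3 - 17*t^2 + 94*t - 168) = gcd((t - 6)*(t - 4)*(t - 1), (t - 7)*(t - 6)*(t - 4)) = t^2 - 10*t + 24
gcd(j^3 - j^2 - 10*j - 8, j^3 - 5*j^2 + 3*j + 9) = j + 1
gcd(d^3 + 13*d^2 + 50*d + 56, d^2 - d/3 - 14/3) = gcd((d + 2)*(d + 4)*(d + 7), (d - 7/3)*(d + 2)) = d + 2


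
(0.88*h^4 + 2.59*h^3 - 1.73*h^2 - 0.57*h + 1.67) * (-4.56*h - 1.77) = -4.0128*h^5 - 13.368*h^4 + 3.3045*h^3 + 5.6613*h^2 - 6.6063*h - 2.9559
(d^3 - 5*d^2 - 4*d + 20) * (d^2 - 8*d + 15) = d^5 - 13*d^4 + 51*d^3 - 23*d^2 - 220*d + 300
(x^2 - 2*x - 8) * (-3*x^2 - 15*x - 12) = -3*x^4 - 9*x^3 + 42*x^2 + 144*x + 96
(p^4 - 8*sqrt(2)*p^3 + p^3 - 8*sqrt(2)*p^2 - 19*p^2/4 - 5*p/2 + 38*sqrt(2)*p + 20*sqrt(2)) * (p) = p^5 - 8*sqrt(2)*p^4 + p^4 - 8*sqrt(2)*p^3 - 19*p^3/4 - 5*p^2/2 + 38*sqrt(2)*p^2 + 20*sqrt(2)*p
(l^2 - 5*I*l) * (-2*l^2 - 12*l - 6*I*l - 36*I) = -2*l^4 - 12*l^3 + 4*I*l^3 - 30*l^2 + 24*I*l^2 - 180*l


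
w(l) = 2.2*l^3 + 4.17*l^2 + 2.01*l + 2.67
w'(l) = 6.6*l^2 + 8.34*l + 2.01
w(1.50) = 22.49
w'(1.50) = 29.37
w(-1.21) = 2.45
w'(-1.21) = 1.58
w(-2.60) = -13.03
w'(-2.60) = 24.94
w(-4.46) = -118.52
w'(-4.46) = 96.10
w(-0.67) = 2.53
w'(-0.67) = -0.62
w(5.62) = 536.18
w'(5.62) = 257.34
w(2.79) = 88.52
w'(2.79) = 76.65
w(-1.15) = 2.53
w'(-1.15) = 1.15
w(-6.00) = -334.47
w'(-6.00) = 189.57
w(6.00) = 640.05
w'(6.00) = 289.65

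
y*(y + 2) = y^2 + 2*y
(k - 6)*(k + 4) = k^2 - 2*k - 24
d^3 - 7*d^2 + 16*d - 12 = (d - 3)*(d - 2)^2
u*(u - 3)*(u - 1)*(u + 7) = u^4 + 3*u^3 - 25*u^2 + 21*u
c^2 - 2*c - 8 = (c - 4)*(c + 2)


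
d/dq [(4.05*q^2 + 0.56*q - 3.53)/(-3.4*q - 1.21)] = (-13.77*q^2 - 9.801*q - 12.6796)/(11.56*q^2 + 8.228*q + 1.4641)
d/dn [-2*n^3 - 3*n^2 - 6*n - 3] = -6*n^2 - 6*n - 6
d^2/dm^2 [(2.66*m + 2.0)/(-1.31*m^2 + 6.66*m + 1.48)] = ((2.62*m - 6.66)*(2.66*m + 2.0)*(5.24*m - 13.32) + (20.9076*m - 30.1912)*(-1.31*m^2 + 6.66*m + 1.48))/(-1.31*m^2 + 6.66*m + 1.48)^3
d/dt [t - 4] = 1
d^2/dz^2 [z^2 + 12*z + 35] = 2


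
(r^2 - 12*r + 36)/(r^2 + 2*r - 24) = (r^2 - 12*r + 36)/(r^2 + 2*r - 24)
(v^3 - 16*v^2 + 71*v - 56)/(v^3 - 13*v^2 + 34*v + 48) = (v^2 - 8*v + 7)/(v^2 - 5*v - 6)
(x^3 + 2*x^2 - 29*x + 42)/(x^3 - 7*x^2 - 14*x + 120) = (x^3 + 2*x^2 - 29*x + 42)/(x^3 - 7*x^2 - 14*x + 120)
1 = 1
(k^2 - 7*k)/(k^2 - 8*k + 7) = k/(k - 1)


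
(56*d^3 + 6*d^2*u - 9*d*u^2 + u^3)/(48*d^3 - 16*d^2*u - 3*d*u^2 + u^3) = (-14*d^2 - 5*d*u + u^2)/(-12*d^2 + d*u + u^2)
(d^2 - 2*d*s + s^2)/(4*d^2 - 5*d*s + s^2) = (-d + s)/(-4*d + s)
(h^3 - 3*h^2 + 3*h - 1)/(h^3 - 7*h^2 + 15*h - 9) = (h^2 - 2*h + 1)/(h^2 - 6*h + 9)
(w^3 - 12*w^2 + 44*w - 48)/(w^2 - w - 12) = (w^2 - 8*w + 12)/(w + 3)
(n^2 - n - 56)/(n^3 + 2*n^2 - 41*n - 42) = (n - 8)/(n^2 - 5*n - 6)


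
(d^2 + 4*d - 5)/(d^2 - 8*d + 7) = (d + 5)/(d - 7)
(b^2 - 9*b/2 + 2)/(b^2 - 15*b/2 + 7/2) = (b - 4)/(b - 7)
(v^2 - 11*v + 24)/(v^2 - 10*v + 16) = (v - 3)/(v - 2)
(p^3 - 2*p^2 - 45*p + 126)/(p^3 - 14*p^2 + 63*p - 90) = (p + 7)/(p - 5)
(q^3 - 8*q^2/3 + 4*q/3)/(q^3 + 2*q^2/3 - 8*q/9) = 3*(q - 2)/(3*q + 4)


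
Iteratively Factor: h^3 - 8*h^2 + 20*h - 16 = (h - 4)*(h^2 - 4*h + 4) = (h - 4)*(h - 2)*(h - 2)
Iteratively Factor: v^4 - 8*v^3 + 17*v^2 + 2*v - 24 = (v - 2)*(v^3 - 6*v^2 + 5*v + 12) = (v - 4)*(v - 2)*(v^2 - 2*v - 3) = (v - 4)*(v - 3)*(v - 2)*(v + 1)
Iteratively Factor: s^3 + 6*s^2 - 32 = (s + 4)*(s^2 + 2*s - 8) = (s + 4)^2*(s - 2)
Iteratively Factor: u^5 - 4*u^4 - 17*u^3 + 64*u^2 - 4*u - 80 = (u - 2)*(u^4 - 2*u^3 - 21*u^2 + 22*u + 40) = (u - 5)*(u - 2)*(u^3 + 3*u^2 - 6*u - 8) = (u - 5)*(u - 2)^2*(u^2 + 5*u + 4) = (u - 5)*(u - 2)^2*(u + 1)*(u + 4)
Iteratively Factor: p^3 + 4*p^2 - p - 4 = (p + 4)*(p^2 - 1) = (p + 1)*(p + 4)*(p - 1)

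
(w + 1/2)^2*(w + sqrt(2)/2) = w^3 + sqrt(2)*w^2/2 + w^2 + w/4 + sqrt(2)*w/2 + sqrt(2)/8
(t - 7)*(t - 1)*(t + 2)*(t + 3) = t^4 - 3*t^3 - 27*t^2 - 13*t + 42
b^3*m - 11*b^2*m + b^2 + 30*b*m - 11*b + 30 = (b - 6)*(b - 5)*(b*m + 1)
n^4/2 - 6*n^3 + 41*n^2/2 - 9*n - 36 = (n/2 + 1/2)*(n - 6)*(n - 4)*(n - 3)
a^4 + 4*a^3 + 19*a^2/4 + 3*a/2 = a*(a + 1/2)*(a + 3/2)*(a + 2)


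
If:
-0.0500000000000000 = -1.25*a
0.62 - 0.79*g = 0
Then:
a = 0.04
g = 0.78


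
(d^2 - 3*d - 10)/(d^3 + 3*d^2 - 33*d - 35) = (d + 2)/(d^2 + 8*d + 7)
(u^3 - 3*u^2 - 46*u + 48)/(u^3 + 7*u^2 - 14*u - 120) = (u^2 - 9*u + 8)/(u^2 + u - 20)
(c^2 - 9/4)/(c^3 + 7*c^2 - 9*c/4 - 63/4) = 1/(c + 7)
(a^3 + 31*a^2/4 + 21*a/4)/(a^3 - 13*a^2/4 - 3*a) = (a + 7)/(a - 4)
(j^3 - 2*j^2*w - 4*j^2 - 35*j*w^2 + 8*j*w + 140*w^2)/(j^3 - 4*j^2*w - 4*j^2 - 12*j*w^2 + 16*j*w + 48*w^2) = (-j^2 + 2*j*w + 35*w^2)/(-j^2 + 4*j*w + 12*w^2)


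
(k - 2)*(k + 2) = k^2 - 4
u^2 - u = u*(u - 1)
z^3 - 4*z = z*(z - 2)*(z + 2)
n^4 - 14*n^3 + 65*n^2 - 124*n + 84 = (n - 7)*(n - 3)*(n - 2)^2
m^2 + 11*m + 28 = (m + 4)*(m + 7)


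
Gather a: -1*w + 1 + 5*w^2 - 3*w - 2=5*w^2 - 4*w - 1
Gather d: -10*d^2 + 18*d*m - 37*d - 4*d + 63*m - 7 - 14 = -10*d^2 + d*(18*m - 41) + 63*m - 21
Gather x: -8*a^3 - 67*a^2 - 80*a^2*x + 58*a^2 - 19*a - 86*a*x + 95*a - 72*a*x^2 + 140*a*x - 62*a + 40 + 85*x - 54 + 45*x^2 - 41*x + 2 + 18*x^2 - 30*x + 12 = -8*a^3 - 9*a^2 + 14*a + x^2*(63 - 72*a) + x*(-80*a^2 + 54*a + 14)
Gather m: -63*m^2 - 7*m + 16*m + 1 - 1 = -63*m^2 + 9*m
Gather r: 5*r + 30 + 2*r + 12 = 7*r + 42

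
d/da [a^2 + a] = 2*a + 1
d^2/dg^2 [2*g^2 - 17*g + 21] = 4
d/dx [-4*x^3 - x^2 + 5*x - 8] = -12*x^2 - 2*x + 5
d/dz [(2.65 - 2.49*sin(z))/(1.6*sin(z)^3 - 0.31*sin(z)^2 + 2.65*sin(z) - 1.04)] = (7.968*sin(z)^3 - 13.4919*sin(z)^2 + 1.643*sin(z) - 4.4329)*cos(z)/(2.56*sin(z)^6 - 0.992*sin(z)^5 + 8.5761*sin(z)^4 - 4.971*sin(z)^3 + 7.6673*sin(z)^2 - 5.512*sin(z) + 1.0816)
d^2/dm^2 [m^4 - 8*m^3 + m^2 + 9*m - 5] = 12*m^2 - 48*m + 2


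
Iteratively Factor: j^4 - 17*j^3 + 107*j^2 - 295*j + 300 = (j - 5)*(j^3 - 12*j^2 + 47*j - 60) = (j - 5)^2*(j^2 - 7*j + 12) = (j - 5)^2*(j - 3)*(j - 4)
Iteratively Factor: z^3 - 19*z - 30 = (z - 5)*(z^2 + 5*z + 6) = (z - 5)*(z + 2)*(z + 3)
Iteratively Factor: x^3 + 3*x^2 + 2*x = (x + 1)*(x^2 + 2*x) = x*(x + 1)*(x + 2)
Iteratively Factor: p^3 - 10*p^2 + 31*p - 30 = (p - 3)*(p^2 - 7*p + 10) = (p - 5)*(p - 3)*(p - 2)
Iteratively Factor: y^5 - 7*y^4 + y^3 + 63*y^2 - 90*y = (y - 3)*(y^4 - 4*y^3 - 11*y^2 + 30*y) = y*(y - 3)*(y^3 - 4*y^2 - 11*y + 30) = y*(y - 5)*(y - 3)*(y^2 + y - 6) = y*(y - 5)*(y - 3)*(y - 2)*(y + 3)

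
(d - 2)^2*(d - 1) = d^3 - 5*d^2 + 8*d - 4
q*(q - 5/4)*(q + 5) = q^3 + 15*q^2/4 - 25*q/4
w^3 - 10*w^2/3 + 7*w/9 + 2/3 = (w - 3)*(w - 2/3)*(w + 1/3)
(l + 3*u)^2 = l^2 + 6*l*u + 9*u^2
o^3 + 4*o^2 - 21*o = o*(o - 3)*(o + 7)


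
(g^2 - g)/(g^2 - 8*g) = (g - 1)/(g - 8)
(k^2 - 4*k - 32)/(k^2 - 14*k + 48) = (k + 4)/(k - 6)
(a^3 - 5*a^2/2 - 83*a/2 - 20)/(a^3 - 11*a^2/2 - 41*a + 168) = (2*a^2 + 11*a + 5)/(2*a^2 + 5*a - 42)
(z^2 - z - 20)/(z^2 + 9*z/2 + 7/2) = 2*(z^2 - z - 20)/(2*z^2 + 9*z + 7)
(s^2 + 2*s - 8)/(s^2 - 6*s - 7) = (-s^2 - 2*s + 8)/(-s^2 + 6*s + 7)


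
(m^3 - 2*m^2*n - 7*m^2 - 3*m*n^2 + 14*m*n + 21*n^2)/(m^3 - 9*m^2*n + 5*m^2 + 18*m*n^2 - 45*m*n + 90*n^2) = (m^2 + m*n - 7*m - 7*n)/(m^2 - 6*m*n + 5*m - 30*n)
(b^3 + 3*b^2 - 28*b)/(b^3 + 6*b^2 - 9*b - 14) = b*(b - 4)/(b^2 - b - 2)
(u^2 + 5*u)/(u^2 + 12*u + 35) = u/(u + 7)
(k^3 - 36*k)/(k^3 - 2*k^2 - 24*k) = (k + 6)/(k + 4)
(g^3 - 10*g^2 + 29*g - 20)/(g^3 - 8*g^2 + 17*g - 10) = (g - 4)/(g - 2)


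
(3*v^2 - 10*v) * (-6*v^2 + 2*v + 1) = -18*v^4 + 66*v^3 - 17*v^2 - 10*v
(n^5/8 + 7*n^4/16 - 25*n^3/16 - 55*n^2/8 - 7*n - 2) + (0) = n^5/8 + 7*n^4/16 - 25*n^3/16 - 55*n^2/8 - 7*n - 2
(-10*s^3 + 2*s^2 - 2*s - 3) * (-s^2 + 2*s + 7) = 10*s^5 - 22*s^4 - 64*s^3 + 13*s^2 - 20*s - 21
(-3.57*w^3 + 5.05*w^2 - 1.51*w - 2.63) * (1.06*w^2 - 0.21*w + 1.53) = -3.7842*w^5 + 6.1027*w^4 - 8.1232*w^3 + 5.2558*w^2 - 1.758*w - 4.0239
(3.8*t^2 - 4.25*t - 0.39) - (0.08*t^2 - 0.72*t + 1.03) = 3.72*t^2 - 3.53*t - 1.42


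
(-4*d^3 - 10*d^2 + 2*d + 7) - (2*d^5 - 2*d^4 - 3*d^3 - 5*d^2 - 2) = -2*d^5 + 2*d^4 - d^3 - 5*d^2 + 2*d + 9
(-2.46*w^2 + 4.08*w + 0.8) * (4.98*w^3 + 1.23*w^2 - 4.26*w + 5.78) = -12.2508*w^5 + 17.2926*w^4 + 19.482*w^3 - 30.6156*w^2 + 20.1744*w + 4.624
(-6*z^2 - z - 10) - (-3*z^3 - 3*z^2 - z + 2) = 3*z^3 - 3*z^2 - 12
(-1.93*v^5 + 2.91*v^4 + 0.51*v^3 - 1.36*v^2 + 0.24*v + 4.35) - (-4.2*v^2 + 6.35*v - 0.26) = -1.93*v^5 + 2.91*v^4 + 0.51*v^3 + 2.84*v^2 - 6.11*v + 4.61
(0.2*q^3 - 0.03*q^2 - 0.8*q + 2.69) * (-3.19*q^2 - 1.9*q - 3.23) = -0.638*q^5 - 0.2843*q^4 + 1.963*q^3 - 6.9642*q^2 - 2.527*q - 8.6887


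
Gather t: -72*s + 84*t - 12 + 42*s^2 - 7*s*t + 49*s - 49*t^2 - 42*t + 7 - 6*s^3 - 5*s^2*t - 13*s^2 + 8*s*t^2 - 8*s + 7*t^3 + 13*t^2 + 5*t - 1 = -6*s^3 + 29*s^2 - 31*s + 7*t^3 + t^2*(8*s - 36) + t*(-5*s^2 - 7*s + 47) - 6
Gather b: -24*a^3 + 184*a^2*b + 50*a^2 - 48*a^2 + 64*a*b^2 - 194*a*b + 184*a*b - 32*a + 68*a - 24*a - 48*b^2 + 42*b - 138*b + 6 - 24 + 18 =-24*a^3 + 2*a^2 + 12*a + b^2*(64*a - 48) + b*(184*a^2 - 10*a - 96)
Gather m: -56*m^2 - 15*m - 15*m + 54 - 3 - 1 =-56*m^2 - 30*m + 50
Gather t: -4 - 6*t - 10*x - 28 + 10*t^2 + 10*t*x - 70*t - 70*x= 10*t^2 + t*(10*x - 76) - 80*x - 32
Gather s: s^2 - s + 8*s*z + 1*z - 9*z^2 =s^2 + s*(8*z - 1) - 9*z^2 + z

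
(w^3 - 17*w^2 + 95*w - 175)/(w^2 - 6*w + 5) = (w^2 - 12*w + 35)/(w - 1)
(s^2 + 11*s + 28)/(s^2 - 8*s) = (s^2 + 11*s + 28)/(s*(s - 8))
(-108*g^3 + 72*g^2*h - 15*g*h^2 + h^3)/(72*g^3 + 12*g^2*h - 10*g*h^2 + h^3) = (-3*g + h)/(2*g + h)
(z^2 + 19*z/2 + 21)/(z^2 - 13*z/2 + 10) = (2*z^2 + 19*z + 42)/(2*z^2 - 13*z + 20)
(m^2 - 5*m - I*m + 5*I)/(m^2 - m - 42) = (-m^2 + 5*m + I*m - 5*I)/(-m^2 + m + 42)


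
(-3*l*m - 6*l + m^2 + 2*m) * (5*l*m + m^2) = -15*l^2*m^2 - 30*l^2*m + 2*l*m^3 + 4*l*m^2 + m^4 + 2*m^3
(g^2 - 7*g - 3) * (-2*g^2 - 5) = -2*g^4 + 14*g^3 + g^2 + 35*g + 15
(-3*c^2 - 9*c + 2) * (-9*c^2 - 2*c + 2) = 27*c^4 + 87*c^3 - 6*c^2 - 22*c + 4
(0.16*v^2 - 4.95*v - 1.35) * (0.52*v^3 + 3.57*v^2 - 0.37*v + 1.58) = 0.0832*v^5 - 2.0028*v^4 - 18.4327*v^3 - 2.7352*v^2 - 7.3215*v - 2.133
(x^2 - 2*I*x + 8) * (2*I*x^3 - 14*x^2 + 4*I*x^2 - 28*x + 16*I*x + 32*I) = 2*I*x^5 - 10*x^4 + 4*I*x^4 - 20*x^3 + 60*I*x^3 - 80*x^2 + 120*I*x^2 - 160*x + 128*I*x + 256*I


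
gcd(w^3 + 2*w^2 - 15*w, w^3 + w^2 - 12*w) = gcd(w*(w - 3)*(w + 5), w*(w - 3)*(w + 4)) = w^2 - 3*w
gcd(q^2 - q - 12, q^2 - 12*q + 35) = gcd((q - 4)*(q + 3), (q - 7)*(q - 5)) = 1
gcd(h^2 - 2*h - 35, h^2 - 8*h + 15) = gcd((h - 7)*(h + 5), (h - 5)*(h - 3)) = 1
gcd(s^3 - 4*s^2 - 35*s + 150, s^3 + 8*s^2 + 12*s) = s + 6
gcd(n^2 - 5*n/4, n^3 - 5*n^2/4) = n^2 - 5*n/4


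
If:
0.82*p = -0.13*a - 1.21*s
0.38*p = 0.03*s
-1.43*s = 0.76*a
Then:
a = 0.00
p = 0.00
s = 0.00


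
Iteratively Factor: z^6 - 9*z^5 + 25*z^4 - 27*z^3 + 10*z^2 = (z - 1)*(z^5 - 8*z^4 + 17*z^3 - 10*z^2) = z*(z - 1)*(z^4 - 8*z^3 + 17*z^2 - 10*z) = z*(z - 1)^2*(z^3 - 7*z^2 + 10*z) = z*(z - 5)*(z - 1)^2*(z^2 - 2*z) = z*(z - 5)*(z - 2)*(z - 1)^2*(z)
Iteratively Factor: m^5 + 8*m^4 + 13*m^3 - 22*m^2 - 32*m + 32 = (m - 1)*(m^4 + 9*m^3 + 22*m^2 - 32) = (m - 1)*(m + 4)*(m^3 + 5*m^2 + 2*m - 8) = (m - 1)*(m + 2)*(m + 4)*(m^2 + 3*m - 4) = (m - 1)*(m + 2)*(m + 4)^2*(m - 1)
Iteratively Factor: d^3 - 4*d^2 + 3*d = (d - 1)*(d^2 - 3*d) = (d - 3)*(d - 1)*(d)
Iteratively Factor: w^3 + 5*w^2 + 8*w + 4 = (w + 2)*(w^2 + 3*w + 2) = (w + 2)^2*(w + 1)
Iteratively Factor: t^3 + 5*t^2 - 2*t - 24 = (t + 3)*(t^2 + 2*t - 8) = (t - 2)*(t + 3)*(t + 4)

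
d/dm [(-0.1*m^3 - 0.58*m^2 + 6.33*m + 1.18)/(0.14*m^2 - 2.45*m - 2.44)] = (-0.014*m^4 + 0.49*m^3 + 1.2668*m^2 + 2.5*m - 12.5542)/(0.0196*m^4 - 0.686*m^3 + 5.3193*m^2 + 11.956*m + 5.9536)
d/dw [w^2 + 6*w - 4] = 2*w + 6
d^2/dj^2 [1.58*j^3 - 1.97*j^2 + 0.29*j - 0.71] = 9.48*j - 3.94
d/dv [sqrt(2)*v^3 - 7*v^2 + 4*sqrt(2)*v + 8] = 3*sqrt(2)*v^2 - 14*v + 4*sqrt(2)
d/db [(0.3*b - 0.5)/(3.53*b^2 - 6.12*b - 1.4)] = (-1.059*b^2 + 3.53*b - 3.48)/(12.4609*b^4 - 43.2072*b^3 + 27.5704*b^2 + 17.136*b + 1.96)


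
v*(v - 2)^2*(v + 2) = v^4 - 2*v^3 - 4*v^2 + 8*v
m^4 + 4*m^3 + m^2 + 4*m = m*(m + 4)*(m - I)*(m + I)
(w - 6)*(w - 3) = w^2 - 9*w + 18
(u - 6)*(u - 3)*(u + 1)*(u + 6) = u^4 - 2*u^3 - 39*u^2 + 72*u + 108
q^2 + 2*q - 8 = (q - 2)*(q + 4)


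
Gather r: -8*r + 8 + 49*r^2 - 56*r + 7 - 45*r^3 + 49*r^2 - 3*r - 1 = -45*r^3 + 98*r^2 - 67*r + 14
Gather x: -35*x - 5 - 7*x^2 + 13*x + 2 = -7*x^2 - 22*x - 3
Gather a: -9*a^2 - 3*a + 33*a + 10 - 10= -9*a^2 + 30*a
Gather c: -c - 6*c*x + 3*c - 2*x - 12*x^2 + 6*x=c*(2 - 6*x) - 12*x^2 + 4*x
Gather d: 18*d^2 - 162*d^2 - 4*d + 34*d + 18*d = -144*d^2 + 48*d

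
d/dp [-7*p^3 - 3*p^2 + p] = -21*p^2 - 6*p + 1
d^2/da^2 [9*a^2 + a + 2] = 18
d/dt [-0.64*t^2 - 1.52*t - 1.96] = -1.28*t - 1.52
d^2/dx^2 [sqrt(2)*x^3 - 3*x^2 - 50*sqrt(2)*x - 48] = 6*sqrt(2)*x - 6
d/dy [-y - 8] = -1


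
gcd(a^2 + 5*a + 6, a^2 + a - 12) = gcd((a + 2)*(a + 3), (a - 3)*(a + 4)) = 1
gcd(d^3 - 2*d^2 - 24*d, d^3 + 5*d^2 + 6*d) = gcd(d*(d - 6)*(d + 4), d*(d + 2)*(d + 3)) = d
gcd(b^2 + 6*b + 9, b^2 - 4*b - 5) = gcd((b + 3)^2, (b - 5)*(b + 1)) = 1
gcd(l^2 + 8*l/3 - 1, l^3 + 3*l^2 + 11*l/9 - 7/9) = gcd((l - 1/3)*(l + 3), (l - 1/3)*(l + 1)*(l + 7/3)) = l - 1/3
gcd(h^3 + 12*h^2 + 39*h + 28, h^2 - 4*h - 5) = h + 1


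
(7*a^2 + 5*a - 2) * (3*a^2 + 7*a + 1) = 21*a^4 + 64*a^3 + 36*a^2 - 9*a - 2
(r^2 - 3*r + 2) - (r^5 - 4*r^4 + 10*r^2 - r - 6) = -r^5 + 4*r^4 - 9*r^2 - 2*r + 8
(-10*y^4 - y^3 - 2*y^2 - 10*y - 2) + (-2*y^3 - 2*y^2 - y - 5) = -10*y^4 - 3*y^3 - 4*y^2 - 11*y - 7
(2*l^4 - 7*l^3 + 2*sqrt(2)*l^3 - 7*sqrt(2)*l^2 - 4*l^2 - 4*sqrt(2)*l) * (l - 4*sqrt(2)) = 2*l^5 - 6*sqrt(2)*l^4 - 7*l^4 - 20*l^3 + 21*sqrt(2)*l^3 + 12*sqrt(2)*l^2 + 56*l^2 + 32*l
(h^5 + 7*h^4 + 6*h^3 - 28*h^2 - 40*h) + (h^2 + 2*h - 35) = h^5 + 7*h^4 + 6*h^3 - 27*h^2 - 38*h - 35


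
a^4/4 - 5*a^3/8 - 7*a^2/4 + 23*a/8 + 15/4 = (a/4 + 1/2)*(a - 3)*(a - 5/2)*(a + 1)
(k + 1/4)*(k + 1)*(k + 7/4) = k^3 + 3*k^2 + 39*k/16 + 7/16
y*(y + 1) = y^2 + y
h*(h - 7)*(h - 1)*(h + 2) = h^4 - 6*h^3 - 9*h^2 + 14*h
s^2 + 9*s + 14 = (s + 2)*(s + 7)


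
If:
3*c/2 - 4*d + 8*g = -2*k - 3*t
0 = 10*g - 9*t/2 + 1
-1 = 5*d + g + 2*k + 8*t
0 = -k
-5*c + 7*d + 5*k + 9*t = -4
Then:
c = 7276/12511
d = -998/12511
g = -1585/12511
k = 0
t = -742/12511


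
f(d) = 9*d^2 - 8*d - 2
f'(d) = 18*d - 8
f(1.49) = 6.06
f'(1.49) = 18.82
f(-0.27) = 0.82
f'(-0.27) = -12.86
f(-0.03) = -1.75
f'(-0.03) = -8.54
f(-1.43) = 27.84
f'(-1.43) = -33.74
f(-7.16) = 516.67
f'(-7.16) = -136.88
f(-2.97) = 101.15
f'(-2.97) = -61.46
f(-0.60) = 6.04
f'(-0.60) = -18.80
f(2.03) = 18.85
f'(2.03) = 28.54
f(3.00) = 55.00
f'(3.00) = 46.00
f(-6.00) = 370.00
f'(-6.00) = -116.00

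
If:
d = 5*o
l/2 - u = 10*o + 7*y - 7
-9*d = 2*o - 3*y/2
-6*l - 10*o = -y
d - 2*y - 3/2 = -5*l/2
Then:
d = -135/878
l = -48/439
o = -27/878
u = 6145/439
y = -423/439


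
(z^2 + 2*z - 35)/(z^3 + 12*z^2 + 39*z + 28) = (z - 5)/(z^2 + 5*z + 4)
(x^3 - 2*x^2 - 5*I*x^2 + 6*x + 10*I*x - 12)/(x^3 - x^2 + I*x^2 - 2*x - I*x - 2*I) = (x - 6*I)/(x + 1)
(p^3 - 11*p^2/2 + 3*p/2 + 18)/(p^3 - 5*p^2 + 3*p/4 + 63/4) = 2*(p - 4)/(2*p - 7)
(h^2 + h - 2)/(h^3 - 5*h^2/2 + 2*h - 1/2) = 2*(h + 2)/(2*h^2 - 3*h + 1)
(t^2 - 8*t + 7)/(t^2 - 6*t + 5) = (t - 7)/(t - 5)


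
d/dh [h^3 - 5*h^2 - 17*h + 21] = 3*h^2 - 10*h - 17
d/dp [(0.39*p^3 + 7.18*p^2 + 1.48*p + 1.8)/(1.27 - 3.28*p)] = (-2.5584*p^3 - 22.0645*p^2 + 18.2372*p + 7.7836)/(10.7584*p^2 - 8.3312*p + 1.6129)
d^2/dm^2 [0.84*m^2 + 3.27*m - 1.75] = 1.68000000000000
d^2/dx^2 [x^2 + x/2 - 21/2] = 2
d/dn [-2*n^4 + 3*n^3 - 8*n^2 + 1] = n*(-8*n^2 + 9*n - 16)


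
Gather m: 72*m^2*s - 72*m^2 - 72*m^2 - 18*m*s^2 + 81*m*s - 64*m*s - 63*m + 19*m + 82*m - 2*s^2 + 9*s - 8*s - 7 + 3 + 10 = m^2*(72*s - 144) + m*(-18*s^2 + 17*s + 38) - 2*s^2 + s + 6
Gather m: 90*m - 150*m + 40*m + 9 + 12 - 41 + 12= -20*m - 8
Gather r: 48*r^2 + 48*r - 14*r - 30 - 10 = 48*r^2 + 34*r - 40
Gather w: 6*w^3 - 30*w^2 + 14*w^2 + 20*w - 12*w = 6*w^3 - 16*w^2 + 8*w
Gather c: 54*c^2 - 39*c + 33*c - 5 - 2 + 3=54*c^2 - 6*c - 4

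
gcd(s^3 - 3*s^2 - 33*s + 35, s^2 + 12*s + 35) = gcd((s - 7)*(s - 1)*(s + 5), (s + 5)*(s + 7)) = s + 5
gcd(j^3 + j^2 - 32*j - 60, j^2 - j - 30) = j^2 - j - 30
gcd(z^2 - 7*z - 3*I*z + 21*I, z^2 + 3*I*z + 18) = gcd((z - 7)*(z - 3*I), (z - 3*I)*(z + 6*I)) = z - 3*I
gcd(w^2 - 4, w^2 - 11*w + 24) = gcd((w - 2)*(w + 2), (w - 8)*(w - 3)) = 1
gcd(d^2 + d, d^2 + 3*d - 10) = 1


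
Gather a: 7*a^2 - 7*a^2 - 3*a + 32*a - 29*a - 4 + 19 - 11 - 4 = 0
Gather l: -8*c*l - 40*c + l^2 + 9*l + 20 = -40*c + l^2 + l*(9 - 8*c) + 20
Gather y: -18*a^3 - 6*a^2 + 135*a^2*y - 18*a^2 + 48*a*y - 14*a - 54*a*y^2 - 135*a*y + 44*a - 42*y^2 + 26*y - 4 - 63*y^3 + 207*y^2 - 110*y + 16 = -18*a^3 - 24*a^2 + 30*a - 63*y^3 + y^2*(165 - 54*a) + y*(135*a^2 - 87*a - 84) + 12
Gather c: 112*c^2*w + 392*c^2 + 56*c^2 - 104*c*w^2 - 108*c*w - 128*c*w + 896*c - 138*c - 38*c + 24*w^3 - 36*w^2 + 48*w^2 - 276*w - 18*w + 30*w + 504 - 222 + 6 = c^2*(112*w + 448) + c*(-104*w^2 - 236*w + 720) + 24*w^3 + 12*w^2 - 264*w + 288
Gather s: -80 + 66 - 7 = -21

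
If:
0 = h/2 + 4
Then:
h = -8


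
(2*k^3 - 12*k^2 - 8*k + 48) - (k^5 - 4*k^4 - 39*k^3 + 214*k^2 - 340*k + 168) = -k^5 + 4*k^4 + 41*k^3 - 226*k^2 + 332*k - 120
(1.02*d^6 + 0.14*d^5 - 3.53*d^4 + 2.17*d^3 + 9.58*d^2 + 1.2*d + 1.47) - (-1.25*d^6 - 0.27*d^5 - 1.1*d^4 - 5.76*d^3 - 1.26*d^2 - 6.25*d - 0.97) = 2.27*d^6 + 0.41*d^5 - 2.43*d^4 + 7.93*d^3 + 10.84*d^2 + 7.45*d + 2.44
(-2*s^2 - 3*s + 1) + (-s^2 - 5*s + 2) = -3*s^2 - 8*s + 3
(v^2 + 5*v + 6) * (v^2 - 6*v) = v^4 - v^3 - 24*v^2 - 36*v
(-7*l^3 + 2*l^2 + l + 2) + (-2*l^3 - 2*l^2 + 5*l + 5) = -9*l^3 + 6*l + 7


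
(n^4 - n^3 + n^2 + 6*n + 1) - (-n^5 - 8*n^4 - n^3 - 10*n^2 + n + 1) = n^5 + 9*n^4 + 11*n^2 + 5*n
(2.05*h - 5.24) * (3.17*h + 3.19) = 6.4985*h^2 - 10.0713*h - 16.7156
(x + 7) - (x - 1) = 8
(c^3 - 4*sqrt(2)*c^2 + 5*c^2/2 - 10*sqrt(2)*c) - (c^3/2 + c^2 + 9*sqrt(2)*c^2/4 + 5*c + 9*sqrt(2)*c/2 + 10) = c^3/2 - 25*sqrt(2)*c^2/4 + 3*c^2/2 - 29*sqrt(2)*c/2 - 5*c - 10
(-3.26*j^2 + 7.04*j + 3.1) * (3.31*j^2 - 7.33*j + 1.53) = -10.7906*j^4 + 47.1982*j^3 - 46.33*j^2 - 11.9518*j + 4.743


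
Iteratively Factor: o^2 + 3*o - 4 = (o - 1)*(o + 4)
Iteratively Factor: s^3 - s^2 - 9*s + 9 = (s - 1)*(s^2 - 9) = (s - 3)*(s - 1)*(s + 3)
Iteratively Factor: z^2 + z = (z + 1)*(z)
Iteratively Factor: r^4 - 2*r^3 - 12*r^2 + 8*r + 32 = (r + 2)*(r^3 - 4*r^2 - 4*r + 16) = (r - 4)*(r + 2)*(r^2 - 4) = (r - 4)*(r - 2)*(r + 2)*(r + 2)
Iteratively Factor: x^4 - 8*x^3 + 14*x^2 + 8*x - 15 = (x - 5)*(x^3 - 3*x^2 - x + 3) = (x - 5)*(x + 1)*(x^2 - 4*x + 3) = (x - 5)*(x - 1)*(x + 1)*(x - 3)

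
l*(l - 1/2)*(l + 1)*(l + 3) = l^4 + 7*l^3/2 + l^2 - 3*l/2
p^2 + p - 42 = (p - 6)*(p + 7)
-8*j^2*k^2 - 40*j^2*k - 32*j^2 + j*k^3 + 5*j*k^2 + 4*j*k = (-8*j + k)*(k + 4)*(j*k + j)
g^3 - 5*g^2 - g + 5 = (g - 5)*(g - 1)*(g + 1)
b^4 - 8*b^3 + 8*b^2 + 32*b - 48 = (b - 6)*(b - 2)^2*(b + 2)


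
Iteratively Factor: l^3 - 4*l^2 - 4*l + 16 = (l - 2)*(l^2 - 2*l - 8) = (l - 4)*(l - 2)*(l + 2)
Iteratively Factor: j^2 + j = (j)*(j + 1)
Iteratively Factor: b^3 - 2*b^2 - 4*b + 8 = (b - 2)*(b^2 - 4) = (b - 2)*(b + 2)*(b - 2)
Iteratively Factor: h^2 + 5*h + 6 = (h + 3)*(h + 2)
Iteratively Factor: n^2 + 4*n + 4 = (n + 2)*(n + 2)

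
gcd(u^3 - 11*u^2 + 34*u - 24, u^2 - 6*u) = u - 6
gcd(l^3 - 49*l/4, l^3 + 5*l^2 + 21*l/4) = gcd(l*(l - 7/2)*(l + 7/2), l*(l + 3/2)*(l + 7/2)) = l^2 + 7*l/2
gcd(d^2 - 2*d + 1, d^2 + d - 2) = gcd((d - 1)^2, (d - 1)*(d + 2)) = d - 1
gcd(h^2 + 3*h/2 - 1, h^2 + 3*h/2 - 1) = h^2 + 3*h/2 - 1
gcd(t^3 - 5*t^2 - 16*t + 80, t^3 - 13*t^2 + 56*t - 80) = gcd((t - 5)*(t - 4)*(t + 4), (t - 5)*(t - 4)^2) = t^2 - 9*t + 20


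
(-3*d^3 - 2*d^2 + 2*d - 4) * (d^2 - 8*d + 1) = -3*d^5 + 22*d^4 + 15*d^3 - 22*d^2 + 34*d - 4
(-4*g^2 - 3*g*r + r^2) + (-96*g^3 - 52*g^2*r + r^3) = -96*g^3 - 52*g^2*r - 4*g^2 - 3*g*r + r^3 + r^2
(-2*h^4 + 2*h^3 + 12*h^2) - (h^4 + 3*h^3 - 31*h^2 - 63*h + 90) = -3*h^4 - h^3 + 43*h^2 + 63*h - 90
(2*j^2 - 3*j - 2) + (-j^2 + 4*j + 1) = j^2 + j - 1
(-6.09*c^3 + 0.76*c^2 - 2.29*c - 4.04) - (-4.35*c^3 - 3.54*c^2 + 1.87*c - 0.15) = -1.74*c^3 + 4.3*c^2 - 4.16*c - 3.89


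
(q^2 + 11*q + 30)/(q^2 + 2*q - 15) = (q + 6)/(q - 3)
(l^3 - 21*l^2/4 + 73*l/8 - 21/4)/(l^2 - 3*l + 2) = (8*l^2 - 26*l + 21)/(8*(l - 1))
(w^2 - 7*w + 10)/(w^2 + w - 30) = (w - 2)/(w + 6)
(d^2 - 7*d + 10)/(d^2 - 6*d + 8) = (d - 5)/(d - 4)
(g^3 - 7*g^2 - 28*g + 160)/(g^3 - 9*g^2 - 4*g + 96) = (g + 5)/(g + 3)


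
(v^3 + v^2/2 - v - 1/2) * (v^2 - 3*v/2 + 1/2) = v^5 - v^4 - 5*v^3/4 + 5*v^2/4 + v/4 - 1/4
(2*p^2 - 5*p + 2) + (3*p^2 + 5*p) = 5*p^2 + 2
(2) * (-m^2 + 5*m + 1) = -2*m^2 + 10*m + 2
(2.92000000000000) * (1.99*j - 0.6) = 5.8108*j - 1.752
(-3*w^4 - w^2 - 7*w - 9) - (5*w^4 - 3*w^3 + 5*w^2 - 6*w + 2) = -8*w^4 + 3*w^3 - 6*w^2 - w - 11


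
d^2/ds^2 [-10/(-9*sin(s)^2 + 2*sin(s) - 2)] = 20*(-162*sin(s)^4 + 27*sin(s)^3 + 277*sin(s)^2 - 56*sin(s) - 14)/(9*sin(s)^2 - 2*sin(s) + 2)^3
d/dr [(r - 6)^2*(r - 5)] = (r - 6)*(3*r - 16)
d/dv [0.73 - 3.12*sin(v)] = -3.12*cos(v)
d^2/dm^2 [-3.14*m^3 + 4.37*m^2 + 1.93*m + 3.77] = 8.74 - 18.84*m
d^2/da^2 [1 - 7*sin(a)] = 7*sin(a)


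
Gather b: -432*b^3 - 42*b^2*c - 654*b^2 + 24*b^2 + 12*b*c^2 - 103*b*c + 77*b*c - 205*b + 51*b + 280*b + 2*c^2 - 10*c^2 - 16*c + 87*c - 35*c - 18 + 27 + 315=-432*b^3 + b^2*(-42*c - 630) + b*(12*c^2 - 26*c + 126) - 8*c^2 + 36*c + 324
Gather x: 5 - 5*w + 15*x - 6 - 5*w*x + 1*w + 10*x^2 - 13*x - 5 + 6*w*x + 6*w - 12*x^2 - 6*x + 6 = 2*w - 2*x^2 + x*(w - 4)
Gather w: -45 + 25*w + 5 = 25*w - 40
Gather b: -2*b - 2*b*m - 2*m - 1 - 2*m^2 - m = b*(-2*m - 2) - 2*m^2 - 3*m - 1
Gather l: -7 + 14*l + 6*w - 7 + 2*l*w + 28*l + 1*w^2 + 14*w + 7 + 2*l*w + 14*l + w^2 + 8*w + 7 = l*(4*w + 56) + 2*w^2 + 28*w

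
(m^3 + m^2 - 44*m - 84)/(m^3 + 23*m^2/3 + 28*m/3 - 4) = 3*(m - 7)/(3*m - 1)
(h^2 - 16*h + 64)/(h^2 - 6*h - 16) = (h - 8)/(h + 2)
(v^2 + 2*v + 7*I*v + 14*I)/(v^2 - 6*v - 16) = (v + 7*I)/(v - 8)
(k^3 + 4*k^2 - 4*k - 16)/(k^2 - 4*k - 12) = (k^2 + 2*k - 8)/(k - 6)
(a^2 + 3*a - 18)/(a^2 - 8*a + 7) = (a^2 + 3*a - 18)/(a^2 - 8*a + 7)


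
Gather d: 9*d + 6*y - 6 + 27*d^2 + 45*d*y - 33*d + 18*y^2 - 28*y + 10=27*d^2 + d*(45*y - 24) + 18*y^2 - 22*y + 4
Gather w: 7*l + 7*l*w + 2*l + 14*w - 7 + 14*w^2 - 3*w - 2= 9*l + 14*w^2 + w*(7*l + 11) - 9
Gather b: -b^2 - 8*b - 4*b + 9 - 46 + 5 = -b^2 - 12*b - 32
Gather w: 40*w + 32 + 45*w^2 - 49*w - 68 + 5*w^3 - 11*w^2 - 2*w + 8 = 5*w^3 + 34*w^2 - 11*w - 28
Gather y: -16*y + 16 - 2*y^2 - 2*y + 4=-2*y^2 - 18*y + 20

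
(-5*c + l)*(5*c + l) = -25*c^2 + l^2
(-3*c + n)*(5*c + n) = -15*c^2 + 2*c*n + n^2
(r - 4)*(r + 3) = r^2 - r - 12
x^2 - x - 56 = (x - 8)*(x + 7)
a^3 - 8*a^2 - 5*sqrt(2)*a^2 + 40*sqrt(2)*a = a*(a - 8)*(a - 5*sqrt(2))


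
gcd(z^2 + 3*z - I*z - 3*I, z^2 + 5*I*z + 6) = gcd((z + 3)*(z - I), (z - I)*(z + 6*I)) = z - I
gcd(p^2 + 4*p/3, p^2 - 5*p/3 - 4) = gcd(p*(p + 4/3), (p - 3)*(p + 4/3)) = p + 4/3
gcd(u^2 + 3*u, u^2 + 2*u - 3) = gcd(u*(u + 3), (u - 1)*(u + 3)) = u + 3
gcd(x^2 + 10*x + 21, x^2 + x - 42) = x + 7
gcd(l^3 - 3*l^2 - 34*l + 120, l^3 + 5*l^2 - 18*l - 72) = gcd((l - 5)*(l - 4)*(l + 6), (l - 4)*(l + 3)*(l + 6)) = l^2 + 2*l - 24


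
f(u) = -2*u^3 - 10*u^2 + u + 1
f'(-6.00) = -95.00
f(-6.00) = 67.00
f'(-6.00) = -95.00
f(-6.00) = 67.00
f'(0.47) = -9.73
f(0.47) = -0.95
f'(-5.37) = -64.62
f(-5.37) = 16.97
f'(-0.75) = 12.62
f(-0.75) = -4.53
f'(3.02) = -114.12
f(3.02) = -142.27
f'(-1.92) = 17.28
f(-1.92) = -23.63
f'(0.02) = 0.60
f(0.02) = 1.02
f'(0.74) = -17.09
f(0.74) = -4.55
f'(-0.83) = 13.47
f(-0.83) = -5.58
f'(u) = -6*u^2 - 20*u + 1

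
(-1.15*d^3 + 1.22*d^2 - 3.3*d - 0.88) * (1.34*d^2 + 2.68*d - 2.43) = -1.541*d^5 - 1.4472*d^4 + 1.6421*d^3 - 12.9878*d^2 + 5.6606*d + 2.1384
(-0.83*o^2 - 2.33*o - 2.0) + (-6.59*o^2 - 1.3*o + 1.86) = -7.42*o^2 - 3.63*o - 0.14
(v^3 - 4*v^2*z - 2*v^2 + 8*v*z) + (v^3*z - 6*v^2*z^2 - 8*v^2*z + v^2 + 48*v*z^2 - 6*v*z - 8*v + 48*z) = v^3*z + v^3 - 6*v^2*z^2 - 12*v^2*z - v^2 + 48*v*z^2 + 2*v*z - 8*v + 48*z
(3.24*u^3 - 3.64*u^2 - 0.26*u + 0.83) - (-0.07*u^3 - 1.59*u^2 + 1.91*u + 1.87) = 3.31*u^3 - 2.05*u^2 - 2.17*u - 1.04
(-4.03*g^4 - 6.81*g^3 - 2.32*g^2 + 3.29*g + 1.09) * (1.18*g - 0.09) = -4.7554*g^5 - 7.6731*g^4 - 2.1247*g^3 + 4.091*g^2 + 0.9901*g - 0.0981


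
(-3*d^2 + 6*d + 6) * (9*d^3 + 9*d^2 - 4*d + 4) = -27*d^5 + 27*d^4 + 120*d^3 + 18*d^2 + 24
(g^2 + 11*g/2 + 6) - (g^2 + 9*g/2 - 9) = g + 15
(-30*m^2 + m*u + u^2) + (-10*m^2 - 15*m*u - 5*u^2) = -40*m^2 - 14*m*u - 4*u^2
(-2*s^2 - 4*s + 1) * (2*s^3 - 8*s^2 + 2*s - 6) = -4*s^5 + 8*s^4 + 30*s^3 - 4*s^2 + 26*s - 6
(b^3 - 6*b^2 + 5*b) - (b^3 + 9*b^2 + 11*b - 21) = -15*b^2 - 6*b + 21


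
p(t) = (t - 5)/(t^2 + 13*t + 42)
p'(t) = (-2*t - 13)*(t - 5)/(t^2 + 13*t + 42)^2 + 1/(t^2 + 13*t + 42) = (t^2 + 13*t - (t - 5)*(2*t + 13) + 42)/(t^2 + 13*t + 42)^2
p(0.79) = -0.08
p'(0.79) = 0.04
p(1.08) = -0.07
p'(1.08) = 0.04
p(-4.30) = -2.03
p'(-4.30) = 2.16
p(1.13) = -0.07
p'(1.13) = 0.03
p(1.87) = -0.04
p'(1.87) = 0.03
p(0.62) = -0.09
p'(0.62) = 0.04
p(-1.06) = -0.21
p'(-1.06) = 0.11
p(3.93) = -0.01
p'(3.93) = 0.01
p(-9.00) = -2.33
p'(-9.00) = -1.78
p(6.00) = 0.01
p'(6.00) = 0.01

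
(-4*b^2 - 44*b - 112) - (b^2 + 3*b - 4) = -5*b^2 - 47*b - 108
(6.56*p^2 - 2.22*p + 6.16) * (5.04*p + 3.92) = 33.0624*p^3 + 14.5264*p^2 + 22.344*p + 24.1472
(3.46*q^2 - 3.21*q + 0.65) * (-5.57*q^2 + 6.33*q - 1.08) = -19.2722*q^4 + 39.7815*q^3 - 27.6766*q^2 + 7.5813*q - 0.702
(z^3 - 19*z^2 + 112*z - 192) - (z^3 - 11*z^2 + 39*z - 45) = -8*z^2 + 73*z - 147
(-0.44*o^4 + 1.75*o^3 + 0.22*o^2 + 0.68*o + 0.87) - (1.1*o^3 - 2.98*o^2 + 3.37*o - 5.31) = -0.44*o^4 + 0.65*o^3 + 3.2*o^2 - 2.69*o + 6.18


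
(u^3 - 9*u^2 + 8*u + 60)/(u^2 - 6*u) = u - 3 - 10/u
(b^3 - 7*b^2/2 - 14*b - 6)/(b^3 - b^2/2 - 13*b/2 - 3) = (b - 6)/(b - 3)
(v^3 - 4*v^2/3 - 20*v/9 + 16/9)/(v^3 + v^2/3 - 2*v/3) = (3*v^2 - 2*v - 8)/(3*v*(v + 1))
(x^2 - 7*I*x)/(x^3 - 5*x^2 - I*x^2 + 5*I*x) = (x - 7*I)/(x^2 - 5*x - I*x + 5*I)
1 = 1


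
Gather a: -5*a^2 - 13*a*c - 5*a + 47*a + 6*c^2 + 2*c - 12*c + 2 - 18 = -5*a^2 + a*(42 - 13*c) + 6*c^2 - 10*c - 16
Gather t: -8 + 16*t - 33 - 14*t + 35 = 2*t - 6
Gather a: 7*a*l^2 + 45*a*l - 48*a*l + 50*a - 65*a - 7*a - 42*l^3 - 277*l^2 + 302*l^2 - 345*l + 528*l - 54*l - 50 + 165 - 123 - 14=a*(7*l^2 - 3*l - 22) - 42*l^3 + 25*l^2 + 129*l - 22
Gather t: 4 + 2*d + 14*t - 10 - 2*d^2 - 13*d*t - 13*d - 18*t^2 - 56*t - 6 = -2*d^2 - 11*d - 18*t^2 + t*(-13*d - 42) - 12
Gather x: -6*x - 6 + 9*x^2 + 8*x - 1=9*x^2 + 2*x - 7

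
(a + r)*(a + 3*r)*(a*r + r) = a^3*r + 4*a^2*r^2 + a^2*r + 3*a*r^3 + 4*a*r^2 + 3*r^3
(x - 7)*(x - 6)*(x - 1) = x^3 - 14*x^2 + 55*x - 42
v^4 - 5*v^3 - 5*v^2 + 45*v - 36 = (v - 4)*(v - 3)*(v - 1)*(v + 3)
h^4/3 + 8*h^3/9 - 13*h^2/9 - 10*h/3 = h*(h/3 + 1)*(h - 2)*(h + 5/3)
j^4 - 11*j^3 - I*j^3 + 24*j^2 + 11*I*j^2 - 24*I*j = j*(j - 8)*(j - 3)*(j - I)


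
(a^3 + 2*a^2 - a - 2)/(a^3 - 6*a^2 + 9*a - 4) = (a^2 + 3*a + 2)/(a^2 - 5*a + 4)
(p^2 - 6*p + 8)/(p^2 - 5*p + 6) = (p - 4)/(p - 3)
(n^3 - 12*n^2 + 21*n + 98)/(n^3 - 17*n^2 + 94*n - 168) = (n^2 - 5*n - 14)/(n^2 - 10*n + 24)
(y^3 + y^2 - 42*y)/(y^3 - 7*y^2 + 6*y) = (y + 7)/(y - 1)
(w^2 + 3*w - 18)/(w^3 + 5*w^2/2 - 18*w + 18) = 2*(w - 3)/(2*w^2 - 7*w + 6)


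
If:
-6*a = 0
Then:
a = 0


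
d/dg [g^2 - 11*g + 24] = 2*g - 11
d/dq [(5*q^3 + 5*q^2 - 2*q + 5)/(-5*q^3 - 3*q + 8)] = (25*q^4 - 50*q^3 + 180*q^2 + 80*q - 1)/(25*q^6 + 30*q^4 - 80*q^3 + 9*q^2 - 48*q + 64)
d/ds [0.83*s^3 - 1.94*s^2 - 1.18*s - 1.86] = 2.49*s^2 - 3.88*s - 1.18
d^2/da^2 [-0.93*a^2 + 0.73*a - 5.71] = -1.86000000000000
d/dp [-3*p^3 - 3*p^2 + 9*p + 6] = -9*p^2 - 6*p + 9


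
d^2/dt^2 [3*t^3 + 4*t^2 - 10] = 18*t + 8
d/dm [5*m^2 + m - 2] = 10*m + 1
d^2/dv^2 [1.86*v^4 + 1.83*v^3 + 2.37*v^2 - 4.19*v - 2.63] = 22.32*v^2 + 10.98*v + 4.74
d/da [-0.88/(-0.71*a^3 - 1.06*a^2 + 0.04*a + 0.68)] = (-1.8744*a^2 - 1.8656*a + 0.0352)/(0.71*a^3 + 1.06*a^2 - 0.04*a - 0.68)^2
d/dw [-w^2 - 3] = -2*w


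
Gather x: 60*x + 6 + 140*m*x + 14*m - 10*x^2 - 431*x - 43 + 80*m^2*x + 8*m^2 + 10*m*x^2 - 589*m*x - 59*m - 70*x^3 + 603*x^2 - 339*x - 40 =8*m^2 - 45*m - 70*x^3 + x^2*(10*m + 593) + x*(80*m^2 - 449*m - 710) - 77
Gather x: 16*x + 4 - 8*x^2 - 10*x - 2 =-8*x^2 + 6*x + 2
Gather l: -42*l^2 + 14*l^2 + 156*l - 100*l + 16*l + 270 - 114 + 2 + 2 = -28*l^2 + 72*l + 160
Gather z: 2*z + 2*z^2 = 2*z^2 + 2*z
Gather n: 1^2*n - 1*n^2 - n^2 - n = -2*n^2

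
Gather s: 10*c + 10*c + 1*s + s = 20*c + 2*s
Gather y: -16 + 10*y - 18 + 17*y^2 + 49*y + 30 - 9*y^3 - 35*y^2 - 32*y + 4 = -9*y^3 - 18*y^2 + 27*y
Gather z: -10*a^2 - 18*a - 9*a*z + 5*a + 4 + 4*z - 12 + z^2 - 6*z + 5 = -10*a^2 - 13*a + z^2 + z*(-9*a - 2) - 3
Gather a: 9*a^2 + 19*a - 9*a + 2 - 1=9*a^2 + 10*a + 1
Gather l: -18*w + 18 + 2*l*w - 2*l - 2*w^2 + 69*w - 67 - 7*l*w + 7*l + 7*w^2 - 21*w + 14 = l*(5 - 5*w) + 5*w^2 + 30*w - 35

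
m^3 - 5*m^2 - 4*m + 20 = (m - 5)*(m - 2)*(m + 2)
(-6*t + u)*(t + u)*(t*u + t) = -6*t^3*u - 6*t^3 - 5*t^2*u^2 - 5*t^2*u + t*u^3 + t*u^2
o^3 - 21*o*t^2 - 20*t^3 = (o - 5*t)*(o + t)*(o + 4*t)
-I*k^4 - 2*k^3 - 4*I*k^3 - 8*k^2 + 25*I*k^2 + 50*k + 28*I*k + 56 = (k - 4)*(k + 7)*(k - 2*I)*(-I*k - I)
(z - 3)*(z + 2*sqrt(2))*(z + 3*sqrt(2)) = z^3 - 3*z^2 + 5*sqrt(2)*z^2 - 15*sqrt(2)*z + 12*z - 36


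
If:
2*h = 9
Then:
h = 9/2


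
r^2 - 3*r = r*(r - 3)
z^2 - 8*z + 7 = (z - 7)*(z - 1)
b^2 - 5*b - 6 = (b - 6)*(b + 1)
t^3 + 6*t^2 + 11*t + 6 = (t + 1)*(t + 2)*(t + 3)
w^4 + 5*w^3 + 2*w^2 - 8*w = w*(w - 1)*(w + 2)*(w + 4)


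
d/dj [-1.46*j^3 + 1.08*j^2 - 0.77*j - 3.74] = -4.38*j^2 + 2.16*j - 0.77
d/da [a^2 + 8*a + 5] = 2*a + 8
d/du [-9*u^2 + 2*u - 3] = 2 - 18*u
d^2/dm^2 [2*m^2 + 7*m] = 4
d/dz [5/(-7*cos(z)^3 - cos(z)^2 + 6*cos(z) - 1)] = 5*(-21*cos(z)^2 - 2*cos(z) + 6)*sin(z)/(7*cos(z)^3 + cos(z)^2 - 6*cos(z) + 1)^2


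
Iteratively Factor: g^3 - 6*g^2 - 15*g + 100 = (g - 5)*(g^2 - g - 20) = (g - 5)^2*(g + 4)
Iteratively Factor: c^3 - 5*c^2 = (c)*(c^2 - 5*c) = c^2*(c - 5)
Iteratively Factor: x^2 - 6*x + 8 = (x - 4)*(x - 2)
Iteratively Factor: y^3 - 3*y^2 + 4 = (y - 2)*(y^2 - y - 2) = (y - 2)^2*(y + 1)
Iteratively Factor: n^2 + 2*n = (n + 2)*(n)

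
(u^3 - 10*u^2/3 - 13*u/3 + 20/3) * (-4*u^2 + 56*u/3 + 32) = -4*u^5 + 32*u^4 - 116*u^3/9 - 1928*u^2/9 - 128*u/9 + 640/3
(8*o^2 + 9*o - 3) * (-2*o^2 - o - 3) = -16*o^4 - 26*o^3 - 27*o^2 - 24*o + 9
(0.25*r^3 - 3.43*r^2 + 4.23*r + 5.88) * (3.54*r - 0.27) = 0.885*r^4 - 12.2097*r^3 + 15.9003*r^2 + 19.6731*r - 1.5876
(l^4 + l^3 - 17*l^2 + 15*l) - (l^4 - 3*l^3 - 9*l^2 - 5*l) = 4*l^3 - 8*l^2 + 20*l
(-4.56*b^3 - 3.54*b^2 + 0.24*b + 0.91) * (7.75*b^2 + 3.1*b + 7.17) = -35.34*b^5 - 41.571*b^4 - 41.8092*b^3 - 17.5853*b^2 + 4.5418*b + 6.5247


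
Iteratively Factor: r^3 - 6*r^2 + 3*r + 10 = (r + 1)*(r^2 - 7*r + 10) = (r - 2)*(r + 1)*(r - 5)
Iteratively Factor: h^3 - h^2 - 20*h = (h + 4)*(h^2 - 5*h) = h*(h + 4)*(h - 5)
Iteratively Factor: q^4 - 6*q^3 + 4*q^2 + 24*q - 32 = (q - 2)*(q^3 - 4*q^2 - 4*q + 16) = (q - 4)*(q - 2)*(q^2 - 4) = (q - 4)*(q - 2)^2*(q + 2)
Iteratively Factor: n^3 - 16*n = (n - 4)*(n^2 + 4*n) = n*(n - 4)*(n + 4)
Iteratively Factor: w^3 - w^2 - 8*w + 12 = (w - 2)*(w^2 + w - 6) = (w - 2)^2*(w + 3)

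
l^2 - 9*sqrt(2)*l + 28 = (l - 7*sqrt(2))*(l - 2*sqrt(2))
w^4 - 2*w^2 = w^2*(w - sqrt(2))*(w + sqrt(2))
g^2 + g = g*(g + 1)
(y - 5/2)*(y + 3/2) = y^2 - y - 15/4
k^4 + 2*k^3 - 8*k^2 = k^2*(k - 2)*(k + 4)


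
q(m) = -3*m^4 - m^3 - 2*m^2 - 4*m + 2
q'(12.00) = -21220.00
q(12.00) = -64270.00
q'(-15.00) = 39881.00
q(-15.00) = -148888.00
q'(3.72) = -678.14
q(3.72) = -666.54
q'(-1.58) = 42.16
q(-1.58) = -11.42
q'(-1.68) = 51.15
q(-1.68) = -16.08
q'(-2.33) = 140.83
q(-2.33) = -75.31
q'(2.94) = -346.64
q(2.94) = -276.59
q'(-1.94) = 80.09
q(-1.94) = -32.96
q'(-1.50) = 35.75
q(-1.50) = -8.31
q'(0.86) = -17.29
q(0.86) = -5.20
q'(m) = -12*m^3 - 3*m^2 - 4*m - 4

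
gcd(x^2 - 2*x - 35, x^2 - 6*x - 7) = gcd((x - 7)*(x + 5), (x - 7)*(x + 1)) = x - 7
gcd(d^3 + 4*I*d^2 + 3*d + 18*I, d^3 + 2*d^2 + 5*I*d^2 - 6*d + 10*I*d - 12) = d + 3*I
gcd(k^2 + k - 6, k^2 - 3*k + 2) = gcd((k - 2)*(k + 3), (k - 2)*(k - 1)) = k - 2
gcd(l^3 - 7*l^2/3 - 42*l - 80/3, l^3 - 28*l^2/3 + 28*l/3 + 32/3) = l^2 - 22*l/3 - 16/3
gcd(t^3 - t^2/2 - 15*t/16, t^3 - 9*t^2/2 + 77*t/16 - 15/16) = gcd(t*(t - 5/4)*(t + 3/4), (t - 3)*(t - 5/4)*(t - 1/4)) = t - 5/4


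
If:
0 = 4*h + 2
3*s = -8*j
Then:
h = -1/2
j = -3*s/8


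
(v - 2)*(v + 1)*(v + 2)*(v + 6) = v^4 + 7*v^3 + 2*v^2 - 28*v - 24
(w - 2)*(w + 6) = w^2 + 4*w - 12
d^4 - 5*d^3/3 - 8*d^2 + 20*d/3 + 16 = (d - 3)*(d - 2)*(d + 4/3)*(d + 2)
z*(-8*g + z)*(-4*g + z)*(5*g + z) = 160*g^3*z - 28*g^2*z^2 - 7*g*z^3 + z^4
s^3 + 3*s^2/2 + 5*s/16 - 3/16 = (s - 1/4)*(s + 3/4)*(s + 1)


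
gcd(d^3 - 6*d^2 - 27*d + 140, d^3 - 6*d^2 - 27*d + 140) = d^3 - 6*d^2 - 27*d + 140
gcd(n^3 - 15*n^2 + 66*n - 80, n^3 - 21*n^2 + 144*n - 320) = n^2 - 13*n + 40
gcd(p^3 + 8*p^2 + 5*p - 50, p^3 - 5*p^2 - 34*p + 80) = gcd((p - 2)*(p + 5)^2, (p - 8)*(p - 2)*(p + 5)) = p^2 + 3*p - 10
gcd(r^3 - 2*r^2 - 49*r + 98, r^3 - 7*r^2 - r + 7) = r - 7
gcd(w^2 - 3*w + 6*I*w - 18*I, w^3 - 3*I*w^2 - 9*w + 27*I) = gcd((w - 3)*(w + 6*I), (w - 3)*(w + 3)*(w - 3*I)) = w - 3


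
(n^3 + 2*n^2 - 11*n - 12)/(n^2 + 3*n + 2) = (n^2 + n - 12)/(n + 2)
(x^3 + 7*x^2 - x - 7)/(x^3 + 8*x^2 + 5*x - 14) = (x + 1)/(x + 2)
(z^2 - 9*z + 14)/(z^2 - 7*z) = (z - 2)/z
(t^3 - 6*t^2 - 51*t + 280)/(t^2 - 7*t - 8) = (t^2 + 2*t - 35)/(t + 1)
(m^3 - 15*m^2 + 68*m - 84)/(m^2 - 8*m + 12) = m - 7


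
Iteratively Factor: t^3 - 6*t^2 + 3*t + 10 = (t - 5)*(t^2 - t - 2) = (t - 5)*(t - 2)*(t + 1)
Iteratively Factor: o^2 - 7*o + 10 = (o - 5)*(o - 2)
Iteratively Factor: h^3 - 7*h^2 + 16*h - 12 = (h - 2)*(h^2 - 5*h + 6) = (h - 3)*(h - 2)*(h - 2)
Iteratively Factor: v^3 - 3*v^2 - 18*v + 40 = (v - 5)*(v^2 + 2*v - 8) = (v - 5)*(v + 4)*(v - 2)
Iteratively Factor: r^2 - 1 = (r + 1)*(r - 1)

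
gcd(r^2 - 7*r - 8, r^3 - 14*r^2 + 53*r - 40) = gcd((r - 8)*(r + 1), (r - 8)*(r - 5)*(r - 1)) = r - 8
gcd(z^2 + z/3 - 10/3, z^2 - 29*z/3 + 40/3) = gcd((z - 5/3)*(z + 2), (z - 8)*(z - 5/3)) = z - 5/3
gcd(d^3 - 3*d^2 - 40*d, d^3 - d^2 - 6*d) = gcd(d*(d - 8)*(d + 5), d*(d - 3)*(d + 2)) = d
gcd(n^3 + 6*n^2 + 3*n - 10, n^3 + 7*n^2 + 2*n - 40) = n + 5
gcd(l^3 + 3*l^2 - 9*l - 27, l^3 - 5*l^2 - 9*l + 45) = l^2 - 9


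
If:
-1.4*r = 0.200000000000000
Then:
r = -0.14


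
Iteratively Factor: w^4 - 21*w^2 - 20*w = (w + 4)*(w^3 - 4*w^2 - 5*w) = (w + 1)*(w + 4)*(w^2 - 5*w) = w*(w + 1)*(w + 4)*(w - 5)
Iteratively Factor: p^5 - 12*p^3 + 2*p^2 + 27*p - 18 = (p + 3)*(p^4 - 3*p^3 - 3*p^2 + 11*p - 6) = (p + 2)*(p + 3)*(p^3 - 5*p^2 + 7*p - 3) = (p - 3)*(p + 2)*(p + 3)*(p^2 - 2*p + 1) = (p - 3)*(p - 1)*(p + 2)*(p + 3)*(p - 1)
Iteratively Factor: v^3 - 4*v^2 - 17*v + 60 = (v - 5)*(v^2 + v - 12) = (v - 5)*(v - 3)*(v + 4)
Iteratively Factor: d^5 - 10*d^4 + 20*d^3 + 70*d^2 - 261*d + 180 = (d - 4)*(d^4 - 6*d^3 - 4*d^2 + 54*d - 45) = (d - 5)*(d - 4)*(d^3 - d^2 - 9*d + 9) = (d - 5)*(d - 4)*(d - 3)*(d^2 + 2*d - 3) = (d - 5)*(d - 4)*(d - 3)*(d + 3)*(d - 1)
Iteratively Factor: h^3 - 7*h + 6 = (h - 1)*(h^2 + h - 6) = (h - 2)*(h - 1)*(h + 3)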